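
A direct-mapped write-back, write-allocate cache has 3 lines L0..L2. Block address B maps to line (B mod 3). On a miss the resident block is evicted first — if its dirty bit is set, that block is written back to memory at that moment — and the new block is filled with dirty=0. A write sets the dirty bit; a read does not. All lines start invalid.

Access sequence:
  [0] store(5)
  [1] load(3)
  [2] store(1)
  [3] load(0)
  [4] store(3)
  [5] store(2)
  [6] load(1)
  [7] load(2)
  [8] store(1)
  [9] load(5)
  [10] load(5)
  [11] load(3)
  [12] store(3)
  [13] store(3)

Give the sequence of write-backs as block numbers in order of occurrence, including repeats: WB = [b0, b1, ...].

0: W B5 → L2 miss [D]
1: R B3 → L0 miss [-]
2: W B1 → L1 miss [D]
3: R B0 → L0 miss [-]
4: W B3 → L0 miss [D]
5: W B2 → L2 miss wb→B5 [D]
6: R B1 → L1 hit [D]
7: R B2 → L2 hit [D]
8: W B1 → L1 hit [D]
9: R B5 → L2 miss wb→B2 [-]
10: R B5 → L2 hit [-]
11: R B3 → L0 hit [D]
12: W B3 → L0 hit [D]
13: W B3 → L0 hit [D]

WB = [5, 2]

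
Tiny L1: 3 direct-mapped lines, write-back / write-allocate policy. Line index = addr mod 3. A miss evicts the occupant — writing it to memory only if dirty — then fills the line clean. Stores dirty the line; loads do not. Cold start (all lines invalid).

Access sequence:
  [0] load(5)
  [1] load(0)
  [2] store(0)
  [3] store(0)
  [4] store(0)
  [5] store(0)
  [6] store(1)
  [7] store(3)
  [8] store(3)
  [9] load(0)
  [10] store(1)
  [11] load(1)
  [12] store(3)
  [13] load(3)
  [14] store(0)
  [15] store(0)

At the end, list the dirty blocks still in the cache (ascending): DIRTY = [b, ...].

  0 | R B5 → L2 miss [-]
  1 | R B0 → L0 miss [-]
  2 | W B0 → L0 hit [D]
  3 | W B0 → L0 hit [D]
  4 | W B0 → L0 hit [D]
  5 | W B0 → L0 hit [D]
  6 | W B1 → L1 miss [D]
  7 | W B3 → L0 miss wb→B0 [D]
  8 | W B3 → L0 hit [D]
  9 | R B0 → L0 miss wb→B3 [-]
  10 | W B1 → L1 hit [D]
  11 | R B1 → L1 hit [D]
  12 | W B3 → L0 miss [D]
  13 | R B3 → L0 hit [D]
  14 | W B0 → L0 miss wb→B3 [D]
  15 | W B0 → L0 hit [D]

DIRTY = [0, 1]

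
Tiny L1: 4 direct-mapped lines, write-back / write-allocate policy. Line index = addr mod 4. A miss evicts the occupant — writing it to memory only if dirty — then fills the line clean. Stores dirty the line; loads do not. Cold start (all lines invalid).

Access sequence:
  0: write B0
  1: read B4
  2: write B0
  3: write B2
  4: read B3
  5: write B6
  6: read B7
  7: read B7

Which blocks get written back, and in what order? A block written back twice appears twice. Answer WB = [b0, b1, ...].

WB = [0, 2]

0: W B0 -> L0 miss  d=D]
1: R B4 -> L0 miss wb->B0  d=-]
2: W B0 -> L0 miss  d=D]
3: W B2 -> L2 miss  d=D]
4: R B3 -> L3 miss  d=-]
5: W B6 -> L2 miss wb->B2  d=D]
6: R B7 -> L3 miss  d=-]
7: R B7 -> L3 hit  d=-]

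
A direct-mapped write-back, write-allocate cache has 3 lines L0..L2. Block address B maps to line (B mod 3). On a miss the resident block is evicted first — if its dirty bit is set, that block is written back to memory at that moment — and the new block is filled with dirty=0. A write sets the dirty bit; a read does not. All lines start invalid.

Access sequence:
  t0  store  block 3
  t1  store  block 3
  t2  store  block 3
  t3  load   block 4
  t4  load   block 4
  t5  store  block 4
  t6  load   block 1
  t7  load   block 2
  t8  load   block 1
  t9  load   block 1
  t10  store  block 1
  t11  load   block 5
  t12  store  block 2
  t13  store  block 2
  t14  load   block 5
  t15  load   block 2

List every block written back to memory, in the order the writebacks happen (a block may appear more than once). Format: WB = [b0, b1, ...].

0: W B3 -> L0 miss  d=D]
1: W B3 -> L0 hit  d=D]
2: W B3 -> L0 hit  d=D]
3: R B4 -> L1 miss  d=-]
4: R B4 -> L1 hit  d=-]
5: W B4 -> L1 hit  d=D]
6: R B1 -> L1 miss wb->B4  d=-]
7: R B2 -> L2 miss  d=-]
8: R B1 -> L1 hit  d=-]
9: R B1 -> L1 hit  d=-]
10: W B1 -> L1 hit  d=D]
11: R B5 -> L2 miss  d=-]
12: W B2 -> L2 miss  d=D]
13: W B2 -> L2 hit  d=D]
14: R B5 -> L2 miss wb->B2  d=-]
15: R B2 -> L2 miss  d=-]

WB = [4, 2]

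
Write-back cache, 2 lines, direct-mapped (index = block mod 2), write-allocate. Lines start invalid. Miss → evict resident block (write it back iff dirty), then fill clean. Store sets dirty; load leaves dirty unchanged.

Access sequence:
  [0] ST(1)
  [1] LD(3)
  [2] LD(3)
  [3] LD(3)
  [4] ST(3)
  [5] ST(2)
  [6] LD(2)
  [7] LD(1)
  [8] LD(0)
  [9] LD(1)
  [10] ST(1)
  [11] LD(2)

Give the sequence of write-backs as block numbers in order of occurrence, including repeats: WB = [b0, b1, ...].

  0 | W B1 → L1 miss [D]
  1 | R B3 → L1 miss wb→B1 [-]
  2 | R B3 → L1 hit [-]
  3 | R B3 → L1 hit [-]
  4 | W B3 → L1 hit [D]
  5 | W B2 → L0 miss [D]
  6 | R B2 → L0 hit [D]
  7 | R B1 → L1 miss wb→B3 [-]
  8 | R B0 → L0 miss wb→B2 [-]
  9 | R B1 → L1 hit [-]
  10 | W B1 → L1 hit [D]
  11 | R B2 → L0 miss [-]

WB = [1, 3, 2]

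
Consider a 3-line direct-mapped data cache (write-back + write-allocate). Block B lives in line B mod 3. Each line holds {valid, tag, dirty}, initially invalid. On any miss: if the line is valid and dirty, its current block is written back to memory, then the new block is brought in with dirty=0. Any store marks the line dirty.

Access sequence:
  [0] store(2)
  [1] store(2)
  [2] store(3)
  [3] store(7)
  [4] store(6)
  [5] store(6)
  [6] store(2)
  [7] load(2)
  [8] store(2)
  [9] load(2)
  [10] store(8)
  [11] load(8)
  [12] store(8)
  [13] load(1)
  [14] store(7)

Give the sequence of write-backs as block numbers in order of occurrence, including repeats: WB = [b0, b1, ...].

WB = [3, 2, 7]

0: W B2 → L2 miss [D]
1: W B2 → L2 hit [D]
2: W B3 → L0 miss [D]
3: W B7 → L1 miss [D]
4: W B6 → L0 miss wb→B3 [D]
5: W B6 → L0 hit [D]
6: W B2 → L2 hit [D]
7: R B2 → L2 hit [D]
8: W B2 → L2 hit [D]
9: R B2 → L2 hit [D]
10: W B8 → L2 miss wb→B2 [D]
11: R B8 → L2 hit [D]
12: W B8 → L2 hit [D]
13: R B1 → L1 miss wb→B7 [-]
14: W B7 → L1 miss [D]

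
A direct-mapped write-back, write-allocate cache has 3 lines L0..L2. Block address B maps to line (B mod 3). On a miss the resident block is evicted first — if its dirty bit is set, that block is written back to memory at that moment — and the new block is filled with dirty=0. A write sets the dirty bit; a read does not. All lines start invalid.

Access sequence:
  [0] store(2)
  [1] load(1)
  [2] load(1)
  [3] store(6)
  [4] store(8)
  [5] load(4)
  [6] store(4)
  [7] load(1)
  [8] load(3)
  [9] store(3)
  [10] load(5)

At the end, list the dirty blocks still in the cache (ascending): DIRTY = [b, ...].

DIRTY = [3]

0: W B2 -> L2 miss  d=D]
1: R B1 -> L1 miss  d=-]
2: R B1 -> L1 hit  d=-]
3: W B6 -> L0 miss  d=D]
4: W B8 -> L2 miss wb->B2  d=D]
5: R B4 -> L1 miss  d=-]
6: W B4 -> L1 hit  d=D]
7: R B1 -> L1 miss wb->B4  d=-]
8: R B3 -> L0 miss wb->B6  d=-]
9: W B3 -> L0 hit  d=D]
10: R B5 -> L2 miss wb->B8  d=-]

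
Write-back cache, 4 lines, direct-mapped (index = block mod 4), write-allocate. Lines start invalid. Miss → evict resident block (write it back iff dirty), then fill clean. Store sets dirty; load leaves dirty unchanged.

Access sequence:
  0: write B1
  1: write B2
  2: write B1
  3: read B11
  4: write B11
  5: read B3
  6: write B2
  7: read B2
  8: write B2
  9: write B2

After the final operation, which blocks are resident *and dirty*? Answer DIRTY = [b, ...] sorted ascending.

0: W B1 -> L1 miss  d=D]
1: W B2 -> L2 miss  d=D]
2: W B1 -> L1 hit  d=D]
3: R B11 -> L3 miss  d=-]
4: W B11 -> L3 hit  d=D]
5: R B3 -> L3 miss wb->B11  d=-]
6: W B2 -> L2 hit  d=D]
7: R B2 -> L2 hit  d=D]
8: W B2 -> L2 hit  d=D]
9: W B2 -> L2 hit  d=D]

DIRTY = [1, 2]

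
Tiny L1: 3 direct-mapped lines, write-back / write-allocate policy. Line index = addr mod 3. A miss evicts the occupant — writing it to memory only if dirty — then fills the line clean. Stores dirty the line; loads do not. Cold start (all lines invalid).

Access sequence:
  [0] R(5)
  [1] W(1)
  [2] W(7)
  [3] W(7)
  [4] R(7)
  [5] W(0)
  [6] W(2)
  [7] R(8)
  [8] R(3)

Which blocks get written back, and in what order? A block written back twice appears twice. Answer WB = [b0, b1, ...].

  0 | R B5 → L2 miss [-]
  1 | W B1 → L1 miss [D]
  2 | W B7 → L1 miss wb→B1 [D]
  3 | W B7 → L1 hit [D]
  4 | R B7 → L1 hit [D]
  5 | W B0 → L0 miss [D]
  6 | W B2 → L2 miss [D]
  7 | R B8 → L2 miss wb→B2 [-]
  8 | R B3 → L0 miss wb→B0 [-]

WB = [1, 2, 0]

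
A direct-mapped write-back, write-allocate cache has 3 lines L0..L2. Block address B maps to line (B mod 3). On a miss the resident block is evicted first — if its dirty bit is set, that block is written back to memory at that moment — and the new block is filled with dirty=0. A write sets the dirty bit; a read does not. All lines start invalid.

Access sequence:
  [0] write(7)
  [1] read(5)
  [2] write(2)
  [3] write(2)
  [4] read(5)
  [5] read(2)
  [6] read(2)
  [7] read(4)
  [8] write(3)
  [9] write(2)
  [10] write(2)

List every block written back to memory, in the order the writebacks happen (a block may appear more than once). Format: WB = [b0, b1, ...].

0: W B7 → L1 miss [D]
1: R B5 → L2 miss [-]
2: W B2 → L2 miss [D]
3: W B2 → L2 hit [D]
4: R B5 → L2 miss wb→B2 [-]
5: R B2 → L2 miss [-]
6: R B2 → L2 hit [-]
7: R B4 → L1 miss wb→B7 [-]
8: W B3 → L0 miss [D]
9: W B2 → L2 hit [D]
10: W B2 → L2 hit [D]

WB = [2, 7]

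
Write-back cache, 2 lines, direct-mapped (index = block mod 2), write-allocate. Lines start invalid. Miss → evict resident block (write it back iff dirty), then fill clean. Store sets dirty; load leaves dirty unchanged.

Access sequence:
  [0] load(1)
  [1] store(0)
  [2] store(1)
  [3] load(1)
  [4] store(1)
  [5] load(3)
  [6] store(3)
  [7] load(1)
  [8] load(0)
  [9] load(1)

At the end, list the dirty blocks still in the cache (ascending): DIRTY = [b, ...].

0: R B1 -> L1 miss  d=-]
1: W B0 -> L0 miss  d=D]
2: W B1 -> L1 hit  d=D]
3: R B1 -> L1 hit  d=D]
4: W B1 -> L1 hit  d=D]
5: R B3 -> L1 miss wb->B1  d=-]
6: W B3 -> L1 hit  d=D]
7: R B1 -> L1 miss wb->B3  d=-]
8: R B0 -> L0 hit  d=D]
9: R B1 -> L1 hit  d=-]

DIRTY = [0]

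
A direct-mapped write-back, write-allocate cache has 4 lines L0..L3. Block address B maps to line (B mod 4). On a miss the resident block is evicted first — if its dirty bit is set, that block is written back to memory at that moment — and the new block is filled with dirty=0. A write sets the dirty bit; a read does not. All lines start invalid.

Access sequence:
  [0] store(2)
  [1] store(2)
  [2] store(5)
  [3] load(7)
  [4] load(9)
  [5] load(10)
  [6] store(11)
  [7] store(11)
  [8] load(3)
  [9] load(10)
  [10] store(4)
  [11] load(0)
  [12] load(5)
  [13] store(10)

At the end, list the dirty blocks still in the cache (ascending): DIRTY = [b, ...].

DIRTY = [10]

0: W B2 -> L2 miss  d=D]
1: W B2 -> L2 hit  d=D]
2: W B5 -> L1 miss  d=D]
3: R B7 -> L3 miss  d=-]
4: R B9 -> L1 miss wb->B5  d=-]
5: R B10 -> L2 miss wb->B2  d=-]
6: W B11 -> L3 miss  d=D]
7: W B11 -> L3 hit  d=D]
8: R B3 -> L3 miss wb->B11  d=-]
9: R B10 -> L2 hit  d=-]
10: W B4 -> L0 miss  d=D]
11: R B0 -> L0 miss wb->B4  d=-]
12: R B5 -> L1 miss  d=-]
13: W B10 -> L2 hit  d=D]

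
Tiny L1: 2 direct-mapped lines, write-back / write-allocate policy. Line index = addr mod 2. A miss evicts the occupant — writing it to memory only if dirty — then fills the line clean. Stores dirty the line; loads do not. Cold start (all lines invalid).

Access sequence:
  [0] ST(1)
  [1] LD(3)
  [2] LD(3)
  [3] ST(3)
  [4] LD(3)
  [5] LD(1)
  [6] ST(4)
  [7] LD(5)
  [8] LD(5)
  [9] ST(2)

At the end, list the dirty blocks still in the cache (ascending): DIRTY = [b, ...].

  0 | W B1 → L1 miss [D]
  1 | R B3 → L1 miss wb→B1 [-]
  2 | R B3 → L1 hit [-]
  3 | W B3 → L1 hit [D]
  4 | R B3 → L1 hit [D]
  5 | R B1 → L1 miss wb→B3 [-]
  6 | W B4 → L0 miss [D]
  7 | R B5 → L1 miss [-]
  8 | R B5 → L1 hit [-]
  9 | W B2 → L0 miss wb→B4 [D]

DIRTY = [2]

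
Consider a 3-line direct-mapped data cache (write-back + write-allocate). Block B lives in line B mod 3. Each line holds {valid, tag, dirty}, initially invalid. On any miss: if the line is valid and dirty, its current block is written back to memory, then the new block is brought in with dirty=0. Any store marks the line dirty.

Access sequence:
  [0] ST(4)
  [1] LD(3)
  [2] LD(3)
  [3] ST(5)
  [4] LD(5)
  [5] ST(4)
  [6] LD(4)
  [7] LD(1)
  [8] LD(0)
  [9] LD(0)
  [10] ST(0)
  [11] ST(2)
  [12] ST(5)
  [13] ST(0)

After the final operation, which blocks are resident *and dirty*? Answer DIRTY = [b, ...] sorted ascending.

DIRTY = [0, 5]

0: W B4 -> L1 miss  d=D]
1: R B3 -> L0 miss  d=-]
2: R B3 -> L0 hit  d=-]
3: W B5 -> L2 miss  d=D]
4: R B5 -> L2 hit  d=D]
5: W B4 -> L1 hit  d=D]
6: R B4 -> L1 hit  d=D]
7: R B1 -> L1 miss wb->B4  d=-]
8: R B0 -> L0 miss  d=-]
9: R B0 -> L0 hit  d=-]
10: W B0 -> L0 hit  d=D]
11: W B2 -> L2 miss wb->B5  d=D]
12: W B5 -> L2 miss wb->B2  d=D]
13: W B0 -> L0 hit  d=D]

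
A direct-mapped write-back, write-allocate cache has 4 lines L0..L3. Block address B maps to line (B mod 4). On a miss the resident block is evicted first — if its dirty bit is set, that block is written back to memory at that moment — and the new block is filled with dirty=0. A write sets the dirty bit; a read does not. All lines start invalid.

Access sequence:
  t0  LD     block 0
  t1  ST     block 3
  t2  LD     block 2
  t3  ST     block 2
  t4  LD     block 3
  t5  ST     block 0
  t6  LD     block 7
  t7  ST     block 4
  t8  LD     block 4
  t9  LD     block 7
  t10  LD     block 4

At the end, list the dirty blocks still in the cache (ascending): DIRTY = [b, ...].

  0 | R B0 → L0 miss [-]
  1 | W B3 → L3 miss [D]
  2 | R B2 → L2 miss [-]
  3 | W B2 → L2 hit [D]
  4 | R B3 → L3 hit [D]
  5 | W B0 → L0 hit [D]
  6 | R B7 → L3 miss wb→B3 [-]
  7 | W B4 → L0 miss wb→B0 [D]
  8 | R B4 → L0 hit [D]
  9 | R B7 → L3 hit [-]
  10 | R B4 → L0 hit [D]

DIRTY = [2, 4]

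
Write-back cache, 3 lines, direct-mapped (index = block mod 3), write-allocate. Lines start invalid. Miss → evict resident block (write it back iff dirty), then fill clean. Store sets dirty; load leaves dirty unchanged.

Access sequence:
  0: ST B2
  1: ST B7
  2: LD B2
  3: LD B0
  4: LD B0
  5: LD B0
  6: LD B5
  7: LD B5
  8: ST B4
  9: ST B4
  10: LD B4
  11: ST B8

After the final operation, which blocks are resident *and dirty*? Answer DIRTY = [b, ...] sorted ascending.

DIRTY = [4, 8]

0: W B2 → L2 miss [D]
1: W B7 → L1 miss [D]
2: R B2 → L2 hit [D]
3: R B0 → L0 miss [-]
4: R B0 → L0 hit [-]
5: R B0 → L0 hit [-]
6: R B5 → L2 miss wb→B2 [-]
7: R B5 → L2 hit [-]
8: W B4 → L1 miss wb→B7 [D]
9: W B4 → L1 hit [D]
10: R B4 → L1 hit [D]
11: W B8 → L2 miss [D]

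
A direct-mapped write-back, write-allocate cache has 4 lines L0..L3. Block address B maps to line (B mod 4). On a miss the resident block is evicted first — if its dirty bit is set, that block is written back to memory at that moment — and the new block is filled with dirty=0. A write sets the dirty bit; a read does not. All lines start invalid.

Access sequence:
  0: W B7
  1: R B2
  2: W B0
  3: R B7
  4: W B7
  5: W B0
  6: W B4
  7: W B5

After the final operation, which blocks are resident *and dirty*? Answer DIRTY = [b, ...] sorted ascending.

DIRTY = [4, 5, 7]

0: W B7 → L3 miss [D]
1: R B2 → L2 miss [-]
2: W B0 → L0 miss [D]
3: R B7 → L3 hit [D]
4: W B7 → L3 hit [D]
5: W B0 → L0 hit [D]
6: W B4 → L0 miss wb→B0 [D]
7: W B5 → L1 miss [D]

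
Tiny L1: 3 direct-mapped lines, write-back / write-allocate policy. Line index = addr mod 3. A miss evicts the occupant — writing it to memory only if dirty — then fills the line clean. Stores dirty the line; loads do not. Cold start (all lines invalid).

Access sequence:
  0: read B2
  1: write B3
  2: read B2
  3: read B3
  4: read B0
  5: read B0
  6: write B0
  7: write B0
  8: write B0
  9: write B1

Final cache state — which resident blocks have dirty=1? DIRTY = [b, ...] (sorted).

  0 | R B2 → L2 miss [-]
  1 | W B3 → L0 miss [D]
  2 | R B2 → L2 hit [-]
  3 | R B3 → L0 hit [D]
  4 | R B0 → L0 miss wb→B3 [-]
  5 | R B0 → L0 hit [-]
  6 | W B0 → L0 hit [D]
  7 | W B0 → L0 hit [D]
  8 | W B0 → L0 hit [D]
  9 | W B1 → L1 miss [D]

DIRTY = [0, 1]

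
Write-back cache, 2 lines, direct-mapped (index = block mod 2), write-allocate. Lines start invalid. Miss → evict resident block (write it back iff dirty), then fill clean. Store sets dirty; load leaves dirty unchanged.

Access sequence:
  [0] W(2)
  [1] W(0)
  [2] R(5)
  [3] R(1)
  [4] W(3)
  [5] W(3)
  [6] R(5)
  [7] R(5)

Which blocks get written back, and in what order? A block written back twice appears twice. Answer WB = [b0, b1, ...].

0: W B2 → L0 miss [D]
1: W B0 → L0 miss wb→B2 [D]
2: R B5 → L1 miss [-]
3: R B1 → L1 miss [-]
4: W B3 → L1 miss [D]
5: W B3 → L1 hit [D]
6: R B5 → L1 miss wb→B3 [-]
7: R B5 → L1 hit [-]

WB = [2, 3]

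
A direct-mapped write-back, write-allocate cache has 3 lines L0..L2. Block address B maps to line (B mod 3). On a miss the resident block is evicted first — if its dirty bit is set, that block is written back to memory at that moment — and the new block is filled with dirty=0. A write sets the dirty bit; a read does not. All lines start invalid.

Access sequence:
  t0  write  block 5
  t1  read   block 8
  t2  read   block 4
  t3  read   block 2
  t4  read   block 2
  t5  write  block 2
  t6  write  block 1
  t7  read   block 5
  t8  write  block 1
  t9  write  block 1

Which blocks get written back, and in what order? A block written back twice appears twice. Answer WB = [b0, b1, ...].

0: W B5 -> L2 miss  d=D]
1: R B8 -> L2 miss wb->B5  d=-]
2: R B4 -> L1 miss  d=-]
3: R B2 -> L2 miss  d=-]
4: R B2 -> L2 hit  d=-]
5: W B2 -> L2 hit  d=D]
6: W B1 -> L1 miss  d=D]
7: R B5 -> L2 miss wb->B2  d=-]
8: W B1 -> L1 hit  d=D]
9: W B1 -> L1 hit  d=D]

WB = [5, 2]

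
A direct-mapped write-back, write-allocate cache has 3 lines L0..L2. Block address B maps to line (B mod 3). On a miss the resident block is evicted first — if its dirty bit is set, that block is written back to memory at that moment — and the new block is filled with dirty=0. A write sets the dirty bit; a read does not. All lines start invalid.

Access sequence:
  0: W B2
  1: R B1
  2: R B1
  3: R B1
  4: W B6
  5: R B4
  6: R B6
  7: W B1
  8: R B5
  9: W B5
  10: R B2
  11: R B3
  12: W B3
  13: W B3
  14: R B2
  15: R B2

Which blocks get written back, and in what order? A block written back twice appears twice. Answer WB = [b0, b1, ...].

WB = [2, 5, 6]

0: W B2 -> L2 miss  d=D]
1: R B1 -> L1 miss  d=-]
2: R B1 -> L1 hit  d=-]
3: R B1 -> L1 hit  d=-]
4: W B6 -> L0 miss  d=D]
5: R B4 -> L1 miss  d=-]
6: R B6 -> L0 hit  d=D]
7: W B1 -> L1 miss  d=D]
8: R B5 -> L2 miss wb->B2  d=-]
9: W B5 -> L2 hit  d=D]
10: R B2 -> L2 miss wb->B5  d=-]
11: R B3 -> L0 miss wb->B6  d=-]
12: W B3 -> L0 hit  d=D]
13: W B3 -> L0 hit  d=D]
14: R B2 -> L2 hit  d=-]
15: R B2 -> L2 hit  d=-]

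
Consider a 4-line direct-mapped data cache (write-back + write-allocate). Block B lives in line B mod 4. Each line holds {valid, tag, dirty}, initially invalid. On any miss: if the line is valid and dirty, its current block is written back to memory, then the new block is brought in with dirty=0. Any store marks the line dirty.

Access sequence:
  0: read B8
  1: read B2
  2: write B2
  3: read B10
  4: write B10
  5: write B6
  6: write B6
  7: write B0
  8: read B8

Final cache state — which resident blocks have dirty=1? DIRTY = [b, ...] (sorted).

0: R B8 → L0 miss [-]
1: R B2 → L2 miss [-]
2: W B2 → L2 hit [D]
3: R B10 → L2 miss wb→B2 [-]
4: W B10 → L2 hit [D]
5: W B6 → L2 miss wb→B10 [D]
6: W B6 → L2 hit [D]
7: W B0 → L0 miss [D]
8: R B8 → L0 miss wb→B0 [-]

DIRTY = [6]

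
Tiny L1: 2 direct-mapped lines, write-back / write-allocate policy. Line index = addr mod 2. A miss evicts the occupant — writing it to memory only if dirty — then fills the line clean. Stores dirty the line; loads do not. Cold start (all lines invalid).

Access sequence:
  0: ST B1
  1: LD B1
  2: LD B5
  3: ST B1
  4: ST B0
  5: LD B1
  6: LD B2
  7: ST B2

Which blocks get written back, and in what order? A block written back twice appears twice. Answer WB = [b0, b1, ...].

WB = [1, 0]

  0 | W B1 → L1 miss [D]
  1 | R B1 → L1 hit [D]
  2 | R B5 → L1 miss wb→B1 [-]
  3 | W B1 → L1 miss [D]
  4 | W B0 → L0 miss [D]
  5 | R B1 → L1 hit [D]
  6 | R B2 → L0 miss wb→B0 [-]
  7 | W B2 → L0 hit [D]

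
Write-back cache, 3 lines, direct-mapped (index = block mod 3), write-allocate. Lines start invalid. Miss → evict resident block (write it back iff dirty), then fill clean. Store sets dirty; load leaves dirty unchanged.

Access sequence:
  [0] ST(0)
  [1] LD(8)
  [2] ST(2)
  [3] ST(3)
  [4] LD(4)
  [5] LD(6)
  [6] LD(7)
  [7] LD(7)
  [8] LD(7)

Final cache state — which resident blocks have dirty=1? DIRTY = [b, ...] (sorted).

DIRTY = [2]

  0 | W B0 → L0 miss [D]
  1 | R B8 → L2 miss [-]
  2 | W B2 → L2 miss [D]
  3 | W B3 → L0 miss wb→B0 [D]
  4 | R B4 → L1 miss [-]
  5 | R B6 → L0 miss wb→B3 [-]
  6 | R B7 → L1 miss [-]
  7 | R B7 → L1 hit [-]
  8 | R B7 → L1 hit [-]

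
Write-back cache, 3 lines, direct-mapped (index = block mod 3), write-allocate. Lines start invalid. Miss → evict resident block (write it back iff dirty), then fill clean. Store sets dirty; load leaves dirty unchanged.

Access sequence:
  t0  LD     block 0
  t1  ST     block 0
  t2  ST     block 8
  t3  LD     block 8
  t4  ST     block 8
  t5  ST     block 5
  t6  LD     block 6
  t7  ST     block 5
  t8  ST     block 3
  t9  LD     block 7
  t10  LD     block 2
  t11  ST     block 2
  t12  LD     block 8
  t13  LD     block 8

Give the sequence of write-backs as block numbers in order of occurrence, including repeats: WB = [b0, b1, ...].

WB = [8, 0, 5, 2]

0: R B0 -> L0 miss  d=-]
1: W B0 -> L0 hit  d=D]
2: W B8 -> L2 miss  d=D]
3: R B8 -> L2 hit  d=D]
4: W B8 -> L2 hit  d=D]
5: W B5 -> L2 miss wb->B8  d=D]
6: R B6 -> L0 miss wb->B0  d=-]
7: W B5 -> L2 hit  d=D]
8: W B3 -> L0 miss  d=D]
9: R B7 -> L1 miss  d=-]
10: R B2 -> L2 miss wb->B5  d=-]
11: W B2 -> L2 hit  d=D]
12: R B8 -> L2 miss wb->B2  d=-]
13: R B8 -> L2 hit  d=-]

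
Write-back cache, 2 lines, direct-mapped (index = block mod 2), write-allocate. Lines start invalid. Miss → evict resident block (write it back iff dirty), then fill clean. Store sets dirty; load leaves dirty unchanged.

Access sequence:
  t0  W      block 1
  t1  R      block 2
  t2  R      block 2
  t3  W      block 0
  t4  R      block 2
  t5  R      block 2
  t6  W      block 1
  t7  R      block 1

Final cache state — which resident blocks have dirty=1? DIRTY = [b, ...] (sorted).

DIRTY = [1]

0: W B1 -> L1 miss  d=D]
1: R B2 -> L0 miss  d=-]
2: R B2 -> L0 hit  d=-]
3: W B0 -> L0 miss  d=D]
4: R B2 -> L0 miss wb->B0  d=-]
5: R B2 -> L0 hit  d=-]
6: W B1 -> L1 hit  d=D]
7: R B1 -> L1 hit  d=D]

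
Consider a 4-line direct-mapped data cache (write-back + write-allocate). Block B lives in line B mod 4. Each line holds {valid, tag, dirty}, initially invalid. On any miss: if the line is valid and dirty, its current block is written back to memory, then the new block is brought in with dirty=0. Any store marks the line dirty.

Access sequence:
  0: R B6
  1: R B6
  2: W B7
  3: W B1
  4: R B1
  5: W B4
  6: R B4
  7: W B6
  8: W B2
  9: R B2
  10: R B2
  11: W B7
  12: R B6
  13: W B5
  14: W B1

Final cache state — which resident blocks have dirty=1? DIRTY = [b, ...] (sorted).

DIRTY = [1, 4, 7]

0: R B6 → L2 miss [-]
1: R B6 → L2 hit [-]
2: W B7 → L3 miss [D]
3: W B1 → L1 miss [D]
4: R B1 → L1 hit [D]
5: W B4 → L0 miss [D]
6: R B4 → L0 hit [D]
7: W B6 → L2 hit [D]
8: W B2 → L2 miss wb→B6 [D]
9: R B2 → L2 hit [D]
10: R B2 → L2 hit [D]
11: W B7 → L3 hit [D]
12: R B6 → L2 miss wb→B2 [-]
13: W B5 → L1 miss wb→B1 [D]
14: W B1 → L1 miss wb→B5 [D]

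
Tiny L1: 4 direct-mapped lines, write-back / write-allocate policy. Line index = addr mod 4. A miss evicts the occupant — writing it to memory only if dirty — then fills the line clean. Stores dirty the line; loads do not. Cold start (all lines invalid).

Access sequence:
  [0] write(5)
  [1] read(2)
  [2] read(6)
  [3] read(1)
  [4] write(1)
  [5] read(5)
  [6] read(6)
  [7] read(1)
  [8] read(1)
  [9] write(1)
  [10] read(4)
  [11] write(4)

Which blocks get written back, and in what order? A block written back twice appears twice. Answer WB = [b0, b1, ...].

WB = [5, 1]

0: W B5 → L1 miss [D]
1: R B2 → L2 miss [-]
2: R B6 → L2 miss [-]
3: R B1 → L1 miss wb→B5 [-]
4: W B1 → L1 hit [D]
5: R B5 → L1 miss wb→B1 [-]
6: R B6 → L2 hit [-]
7: R B1 → L1 miss [-]
8: R B1 → L1 hit [-]
9: W B1 → L1 hit [D]
10: R B4 → L0 miss [-]
11: W B4 → L0 hit [D]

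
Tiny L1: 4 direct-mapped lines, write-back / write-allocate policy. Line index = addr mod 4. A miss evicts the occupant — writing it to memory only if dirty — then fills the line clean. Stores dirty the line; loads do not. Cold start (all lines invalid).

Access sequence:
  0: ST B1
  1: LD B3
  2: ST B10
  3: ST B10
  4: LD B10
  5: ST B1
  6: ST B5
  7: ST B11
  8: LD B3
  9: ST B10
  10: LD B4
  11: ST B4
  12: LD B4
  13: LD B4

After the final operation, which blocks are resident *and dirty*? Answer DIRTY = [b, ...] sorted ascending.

  0 | W B1 → L1 miss [D]
  1 | R B3 → L3 miss [-]
  2 | W B10 → L2 miss [D]
  3 | W B10 → L2 hit [D]
  4 | R B10 → L2 hit [D]
  5 | W B1 → L1 hit [D]
  6 | W B5 → L1 miss wb→B1 [D]
  7 | W B11 → L3 miss [D]
  8 | R B3 → L3 miss wb→B11 [-]
  9 | W B10 → L2 hit [D]
  10 | R B4 → L0 miss [-]
  11 | W B4 → L0 hit [D]
  12 | R B4 → L0 hit [D]
  13 | R B4 → L0 hit [D]

DIRTY = [4, 5, 10]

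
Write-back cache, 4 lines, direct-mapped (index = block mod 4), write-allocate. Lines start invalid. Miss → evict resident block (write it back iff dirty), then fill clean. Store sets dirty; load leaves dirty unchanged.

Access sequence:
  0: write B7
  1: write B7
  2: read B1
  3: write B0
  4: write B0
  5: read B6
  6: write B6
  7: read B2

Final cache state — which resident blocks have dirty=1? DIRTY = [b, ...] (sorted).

DIRTY = [0, 7]

  0 | W B7 → L3 miss [D]
  1 | W B7 → L3 hit [D]
  2 | R B1 → L1 miss [-]
  3 | W B0 → L0 miss [D]
  4 | W B0 → L0 hit [D]
  5 | R B6 → L2 miss [-]
  6 | W B6 → L2 hit [D]
  7 | R B2 → L2 miss wb→B6 [-]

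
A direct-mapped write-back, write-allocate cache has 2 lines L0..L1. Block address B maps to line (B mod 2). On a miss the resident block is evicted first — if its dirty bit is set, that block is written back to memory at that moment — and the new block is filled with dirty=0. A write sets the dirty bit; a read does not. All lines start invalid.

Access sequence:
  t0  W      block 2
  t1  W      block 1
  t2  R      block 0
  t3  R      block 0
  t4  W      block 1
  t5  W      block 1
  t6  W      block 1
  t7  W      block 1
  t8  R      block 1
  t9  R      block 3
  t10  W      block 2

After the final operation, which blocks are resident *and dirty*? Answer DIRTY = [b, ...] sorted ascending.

0: W B2 → L0 miss [D]
1: W B1 → L1 miss [D]
2: R B0 → L0 miss wb→B2 [-]
3: R B0 → L0 hit [-]
4: W B1 → L1 hit [D]
5: W B1 → L1 hit [D]
6: W B1 → L1 hit [D]
7: W B1 → L1 hit [D]
8: R B1 → L1 hit [D]
9: R B3 → L1 miss wb→B1 [-]
10: W B2 → L0 miss [D]

DIRTY = [2]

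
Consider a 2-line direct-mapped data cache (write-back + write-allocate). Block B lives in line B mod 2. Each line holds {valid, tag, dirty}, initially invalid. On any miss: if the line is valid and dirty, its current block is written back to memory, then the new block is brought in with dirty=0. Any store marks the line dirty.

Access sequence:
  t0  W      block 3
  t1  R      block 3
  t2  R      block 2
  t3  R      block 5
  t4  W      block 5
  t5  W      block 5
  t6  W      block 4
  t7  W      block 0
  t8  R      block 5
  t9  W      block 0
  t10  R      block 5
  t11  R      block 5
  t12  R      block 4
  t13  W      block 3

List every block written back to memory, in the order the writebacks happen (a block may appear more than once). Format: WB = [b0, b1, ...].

  0 | W B3 → L1 miss [D]
  1 | R B3 → L1 hit [D]
  2 | R B2 → L0 miss [-]
  3 | R B5 → L1 miss wb→B3 [-]
  4 | W B5 → L1 hit [D]
  5 | W B5 → L1 hit [D]
  6 | W B4 → L0 miss [D]
  7 | W B0 → L0 miss wb→B4 [D]
  8 | R B5 → L1 hit [D]
  9 | W B0 → L0 hit [D]
  10 | R B5 → L1 hit [D]
  11 | R B5 → L1 hit [D]
  12 | R B4 → L0 miss wb→B0 [-]
  13 | W B3 → L1 miss wb→B5 [D]

WB = [3, 4, 0, 5]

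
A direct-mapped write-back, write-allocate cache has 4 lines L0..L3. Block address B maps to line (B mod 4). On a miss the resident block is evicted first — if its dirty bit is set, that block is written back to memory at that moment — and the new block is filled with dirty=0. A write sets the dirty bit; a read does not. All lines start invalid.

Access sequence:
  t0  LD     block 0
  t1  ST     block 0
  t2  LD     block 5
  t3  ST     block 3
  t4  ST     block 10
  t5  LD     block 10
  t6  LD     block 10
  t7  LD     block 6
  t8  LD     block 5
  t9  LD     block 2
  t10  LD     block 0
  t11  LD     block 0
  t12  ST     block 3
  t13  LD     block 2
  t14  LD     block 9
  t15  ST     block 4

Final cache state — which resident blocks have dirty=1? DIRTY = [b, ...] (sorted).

0: R B0 -> L0 miss  d=-]
1: W B0 -> L0 hit  d=D]
2: R B5 -> L1 miss  d=-]
3: W B3 -> L3 miss  d=D]
4: W B10 -> L2 miss  d=D]
5: R B10 -> L2 hit  d=D]
6: R B10 -> L2 hit  d=D]
7: R B6 -> L2 miss wb->B10  d=-]
8: R B5 -> L1 hit  d=-]
9: R B2 -> L2 miss  d=-]
10: R B0 -> L0 hit  d=D]
11: R B0 -> L0 hit  d=D]
12: W B3 -> L3 hit  d=D]
13: R B2 -> L2 hit  d=-]
14: R B9 -> L1 miss  d=-]
15: W B4 -> L0 miss wb->B0  d=D]

DIRTY = [3, 4]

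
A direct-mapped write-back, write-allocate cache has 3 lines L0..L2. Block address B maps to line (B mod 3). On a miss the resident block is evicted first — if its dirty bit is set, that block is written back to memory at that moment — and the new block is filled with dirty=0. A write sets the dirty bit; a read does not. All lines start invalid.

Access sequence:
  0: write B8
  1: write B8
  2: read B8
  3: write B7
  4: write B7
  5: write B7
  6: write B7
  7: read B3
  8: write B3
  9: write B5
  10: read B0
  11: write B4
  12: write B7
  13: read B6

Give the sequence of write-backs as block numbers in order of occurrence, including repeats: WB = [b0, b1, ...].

WB = [8, 3, 7, 4]

0: W B8 → L2 miss [D]
1: W B8 → L2 hit [D]
2: R B8 → L2 hit [D]
3: W B7 → L1 miss [D]
4: W B7 → L1 hit [D]
5: W B7 → L1 hit [D]
6: W B7 → L1 hit [D]
7: R B3 → L0 miss [-]
8: W B3 → L0 hit [D]
9: W B5 → L2 miss wb→B8 [D]
10: R B0 → L0 miss wb→B3 [-]
11: W B4 → L1 miss wb→B7 [D]
12: W B7 → L1 miss wb→B4 [D]
13: R B6 → L0 miss [-]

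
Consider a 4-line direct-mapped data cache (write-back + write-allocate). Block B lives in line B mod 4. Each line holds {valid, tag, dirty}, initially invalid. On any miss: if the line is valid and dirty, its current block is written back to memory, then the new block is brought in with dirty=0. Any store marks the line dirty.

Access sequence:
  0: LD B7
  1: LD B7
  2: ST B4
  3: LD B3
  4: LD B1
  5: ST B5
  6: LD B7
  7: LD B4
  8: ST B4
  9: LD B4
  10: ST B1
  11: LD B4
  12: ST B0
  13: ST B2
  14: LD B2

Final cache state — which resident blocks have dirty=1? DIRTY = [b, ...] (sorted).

DIRTY = [0, 1, 2]

0: R B7 → L3 miss [-]
1: R B7 → L3 hit [-]
2: W B4 → L0 miss [D]
3: R B3 → L3 miss [-]
4: R B1 → L1 miss [-]
5: W B5 → L1 miss [D]
6: R B7 → L3 miss [-]
7: R B4 → L0 hit [D]
8: W B4 → L0 hit [D]
9: R B4 → L0 hit [D]
10: W B1 → L1 miss wb→B5 [D]
11: R B4 → L0 hit [D]
12: W B0 → L0 miss wb→B4 [D]
13: W B2 → L2 miss [D]
14: R B2 → L2 hit [D]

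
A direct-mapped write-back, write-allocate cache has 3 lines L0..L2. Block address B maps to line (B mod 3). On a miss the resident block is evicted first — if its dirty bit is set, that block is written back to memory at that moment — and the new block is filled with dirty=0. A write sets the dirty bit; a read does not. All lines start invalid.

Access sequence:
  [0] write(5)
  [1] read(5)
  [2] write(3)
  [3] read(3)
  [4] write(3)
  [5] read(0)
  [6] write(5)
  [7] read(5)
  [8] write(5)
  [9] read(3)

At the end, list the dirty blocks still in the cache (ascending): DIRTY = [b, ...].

DIRTY = [5]

0: W B5 → L2 miss [D]
1: R B5 → L2 hit [D]
2: W B3 → L0 miss [D]
3: R B3 → L0 hit [D]
4: W B3 → L0 hit [D]
5: R B0 → L0 miss wb→B3 [-]
6: W B5 → L2 hit [D]
7: R B5 → L2 hit [D]
8: W B5 → L2 hit [D]
9: R B3 → L0 miss [-]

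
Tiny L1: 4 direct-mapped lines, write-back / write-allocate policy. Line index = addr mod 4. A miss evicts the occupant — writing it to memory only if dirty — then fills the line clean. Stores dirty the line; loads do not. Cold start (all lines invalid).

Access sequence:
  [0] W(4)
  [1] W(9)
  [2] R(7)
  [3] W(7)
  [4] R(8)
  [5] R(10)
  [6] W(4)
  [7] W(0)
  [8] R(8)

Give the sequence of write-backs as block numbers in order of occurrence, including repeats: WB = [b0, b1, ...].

0: W B4 -> L0 miss  d=D]
1: W B9 -> L1 miss  d=D]
2: R B7 -> L3 miss  d=-]
3: W B7 -> L3 hit  d=D]
4: R B8 -> L0 miss wb->B4  d=-]
5: R B10 -> L2 miss  d=-]
6: W B4 -> L0 miss  d=D]
7: W B0 -> L0 miss wb->B4  d=D]
8: R B8 -> L0 miss wb->B0  d=-]

WB = [4, 4, 0]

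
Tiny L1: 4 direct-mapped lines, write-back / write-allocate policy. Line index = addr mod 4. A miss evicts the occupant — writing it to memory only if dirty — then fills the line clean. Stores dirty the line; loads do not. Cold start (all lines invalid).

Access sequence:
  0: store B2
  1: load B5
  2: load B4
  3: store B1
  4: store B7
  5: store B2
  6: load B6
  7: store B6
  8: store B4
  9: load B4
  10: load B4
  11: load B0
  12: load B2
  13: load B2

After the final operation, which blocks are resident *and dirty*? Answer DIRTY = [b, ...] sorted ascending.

DIRTY = [1, 7]

0: W B2 → L2 miss [D]
1: R B5 → L1 miss [-]
2: R B4 → L0 miss [-]
3: W B1 → L1 miss [D]
4: W B7 → L3 miss [D]
5: W B2 → L2 hit [D]
6: R B6 → L2 miss wb→B2 [-]
7: W B6 → L2 hit [D]
8: W B4 → L0 hit [D]
9: R B4 → L0 hit [D]
10: R B4 → L0 hit [D]
11: R B0 → L0 miss wb→B4 [-]
12: R B2 → L2 miss wb→B6 [-]
13: R B2 → L2 hit [-]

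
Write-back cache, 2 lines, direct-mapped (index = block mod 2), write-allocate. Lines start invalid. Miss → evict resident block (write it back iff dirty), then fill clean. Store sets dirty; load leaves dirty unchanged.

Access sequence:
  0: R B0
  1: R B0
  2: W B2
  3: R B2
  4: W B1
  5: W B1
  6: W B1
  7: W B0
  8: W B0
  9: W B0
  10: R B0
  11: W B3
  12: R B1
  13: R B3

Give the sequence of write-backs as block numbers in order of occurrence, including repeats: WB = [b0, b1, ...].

0: R B0 -> L0 miss  d=-]
1: R B0 -> L0 hit  d=-]
2: W B2 -> L0 miss  d=D]
3: R B2 -> L0 hit  d=D]
4: W B1 -> L1 miss  d=D]
5: W B1 -> L1 hit  d=D]
6: W B1 -> L1 hit  d=D]
7: W B0 -> L0 miss wb->B2  d=D]
8: W B0 -> L0 hit  d=D]
9: W B0 -> L0 hit  d=D]
10: R B0 -> L0 hit  d=D]
11: W B3 -> L1 miss wb->B1  d=D]
12: R B1 -> L1 miss wb->B3  d=-]
13: R B3 -> L1 miss  d=-]

WB = [2, 1, 3]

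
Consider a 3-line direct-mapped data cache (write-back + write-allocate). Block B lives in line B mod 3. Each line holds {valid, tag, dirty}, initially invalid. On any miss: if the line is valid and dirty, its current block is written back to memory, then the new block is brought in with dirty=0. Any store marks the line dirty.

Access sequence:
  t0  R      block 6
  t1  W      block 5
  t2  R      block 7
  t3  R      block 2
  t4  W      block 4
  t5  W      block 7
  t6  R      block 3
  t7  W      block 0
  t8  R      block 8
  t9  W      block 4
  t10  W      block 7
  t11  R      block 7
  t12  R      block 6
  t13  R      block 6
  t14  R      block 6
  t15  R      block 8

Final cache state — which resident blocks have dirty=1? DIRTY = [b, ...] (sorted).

0: R B6 -> L0 miss  d=-]
1: W B5 -> L2 miss  d=D]
2: R B7 -> L1 miss  d=-]
3: R B2 -> L2 miss wb->B5  d=-]
4: W B4 -> L1 miss  d=D]
5: W B7 -> L1 miss wb->B4  d=D]
6: R B3 -> L0 miss  d=-]
7: W B0 -> L0 miss  d=D]
8: R B8 -> L2 miss  d=-]
9: W B4 -> L1 miss wb->B7  d=D]
10: W B7 -> L1 miss wb->B4  d=D]
11: R B7 -> L1 hit  d=D]
12: R B6 -> L0 miss wb->B0  d=-]
13: R B6 -> L0 hit  d=-]
14: R B6 -> L0 hit  d=-]
15: R B8 -> L2 hit  d=-]

DIRTY = [7]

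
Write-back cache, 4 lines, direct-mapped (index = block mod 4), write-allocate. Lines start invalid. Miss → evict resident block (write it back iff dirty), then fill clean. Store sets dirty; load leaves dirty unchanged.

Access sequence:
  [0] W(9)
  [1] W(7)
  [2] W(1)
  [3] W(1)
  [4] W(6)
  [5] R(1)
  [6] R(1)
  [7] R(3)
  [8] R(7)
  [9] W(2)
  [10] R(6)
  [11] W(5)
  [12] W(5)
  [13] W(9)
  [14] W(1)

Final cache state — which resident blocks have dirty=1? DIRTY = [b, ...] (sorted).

DIRTY = [1]

0: W B9 -> L1 miss  d=D]
1: W B7 -> L3 miss  d=D]
2: W B1 -> L1 miss wb->B9  d=D]
3: W B1 -> L1 hit  d=D]
4: W B6 -> L2 miss  d=D]
5: R B1 -> L1 hit  d=D]
6: R B1 -> L1 hit  d=D]
7: R B3 -> L3 miss wb->B7  d=-]
8: R B7 -> L3 miss  d=-]
9: W B2 -> L2 miss wb->B6  d=D]
10: R B6 -> L2 miss wb->B2  d=-]
11: W B5 -> L1 miss wb->B1  d=D]
12: W B5 -> L1 hit  d=D]
13: W B9 -> L1 miss wb->B5  d=D]
14: W B1 -> L1 miss wb->B9  d=D]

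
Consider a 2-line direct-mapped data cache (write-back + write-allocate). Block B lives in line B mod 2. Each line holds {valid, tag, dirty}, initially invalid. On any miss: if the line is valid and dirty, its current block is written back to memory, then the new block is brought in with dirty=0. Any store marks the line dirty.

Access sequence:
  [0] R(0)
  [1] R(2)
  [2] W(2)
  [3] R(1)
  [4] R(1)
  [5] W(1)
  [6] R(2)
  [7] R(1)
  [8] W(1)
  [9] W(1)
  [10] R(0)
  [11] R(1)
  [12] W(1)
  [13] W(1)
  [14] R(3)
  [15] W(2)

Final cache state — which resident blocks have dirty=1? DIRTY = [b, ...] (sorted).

DIRTY = [2]

0: R B0 → L0 miss [-]
1: R B2 → L0 miss [-]
2: W B2 → L0 hit [D]
3: R B1 → L1 miss [-]
4: R B1 → L1 hit [-]
5: W B1 → L1 hit [D]
6: R B2 → L0 hit [D]
7: R B1 → L1 hit [D]
8: W B1 → L1 hit [D]
9: W B1 → L1 hit [D]
10: R B0 → L0 miss wb→B2 [-]
11: R B1 → L1 hit [D]
12: W B1 → L1 hit [D]
13: W B1 → L1 hit [D]
14: R B3 → L1 miss wb→B1 [-]
15: W B2 → L0 miss [D]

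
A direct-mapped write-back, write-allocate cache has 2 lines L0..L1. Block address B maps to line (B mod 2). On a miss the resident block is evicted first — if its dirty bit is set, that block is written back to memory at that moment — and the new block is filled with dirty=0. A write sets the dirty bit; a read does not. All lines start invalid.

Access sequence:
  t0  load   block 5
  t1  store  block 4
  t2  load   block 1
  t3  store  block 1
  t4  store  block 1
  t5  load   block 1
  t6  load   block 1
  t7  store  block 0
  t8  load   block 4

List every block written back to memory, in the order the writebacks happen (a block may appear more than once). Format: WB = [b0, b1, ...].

0: R B5 -> L1 miss  d=-]
1: W B4 -> L0 miss  d=D]
2: R B1 -> L1 miss  d=-]
3: W B1 -> L1 hit  d=D]
4: W B1 -> L1 hit  d=D]
5: R B1 -> L1 hit  d=D]
6: R B1 -> L1 hit  d=D]
7: W B0 -> L0 miss wb->B4  d=D]
8: R B4 -> L0 miss wb->B0  d=-]

WB = [4, 0]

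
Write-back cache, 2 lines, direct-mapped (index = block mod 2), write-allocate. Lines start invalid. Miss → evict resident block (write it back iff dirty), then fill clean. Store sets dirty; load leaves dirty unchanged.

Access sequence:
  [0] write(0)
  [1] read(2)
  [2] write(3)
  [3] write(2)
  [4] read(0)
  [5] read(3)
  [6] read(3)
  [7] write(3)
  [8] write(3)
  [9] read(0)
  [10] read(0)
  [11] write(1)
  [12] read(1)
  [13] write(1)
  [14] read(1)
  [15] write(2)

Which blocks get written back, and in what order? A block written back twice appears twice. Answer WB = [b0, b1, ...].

WB = [0, 2, 3]

  0 | W B0 → L0 miss [D]
  1 | R B2 → L0 miss wb→B0 [-]
  2 | W B3 → L1 miss [D]
  3 | W B2 → L0 hit [D]
  4 | R B0 → L0 miss wb→B2 [-]
  5 | R B3 → L1 hit [D]
  6 | R B3 → L1 hit [D]
  7 | W B3 → L1 hit [D]
  8 | W B3 → L1 hit [D]
  9 | R B0 → L0 hit [-]
  10 | R B0 → L0 hit [-]
  11 | W B1 → L1 miss wb→B3 [D]
  12 | R B1 → L1 hit [D]
  13 | W B1 → L1 hit [D]
  14 | R B1 → L1 hit [D]
  15 | W B2 → L0 miss [D]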